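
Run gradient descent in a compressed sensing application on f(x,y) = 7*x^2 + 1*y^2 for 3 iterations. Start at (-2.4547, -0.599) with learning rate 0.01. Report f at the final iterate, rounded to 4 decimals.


Gradient descent on f(x,y) = 7*x^2 + 1*y^2.
Starting point: (-2.4547, -0.599), alpha = 0.01
Step 1: grad_x = 2*7*-2.4547 = -34.3658, grad_y = 2*1*-0.599 = -1.198
  x_1 = -2.4547 - 0.01*-34.3658 = -2.111
  y_1 = -0.599 - 0.01*-1.198 = -0.587
Step 2: grad_x = 2*7*-2.111 = -29.5546, grad_y = 2*1*-0.587 = -1.174
  x_2 = -2.111 - 0.01*-29.5546 = -1.8155
  y_2 = -0.587 - 0.01*-1.174 = -0.5753
Step 3: grad_x = 2*7*-1.8155 = -25.4169, grad_y = 2*1*-0.5753 = -1.1506
  x_3 = -1.8155 - 0.01*-25.4169 = -1.5613
  y_3 = -0.5753 - 0.01*-1.1506 = -0.5638
f(-1.5613, -0.5638) = 7*(-1.5613)^2 + 1*(-0.5638)^2 = 17.382


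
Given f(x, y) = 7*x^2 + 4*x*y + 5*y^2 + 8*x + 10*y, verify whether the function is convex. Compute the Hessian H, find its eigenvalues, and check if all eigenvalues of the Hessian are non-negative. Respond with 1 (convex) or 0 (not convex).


The Hessian of f(x,y) = 7*x^2 + 4*x*y + 5*y^2 + 8*x + 10*y is:
H = [[14, 4], [4, 10]]
Trace = 14 + 10 = 24
Determinant = 14*10 - (4)^2 = 124
Discriminant = (24)^2 - 4*124 = 80.0
Eigenvalues: lambda_1 = 7.5279, lambda_2 = 16.4721
The function is convex.

1


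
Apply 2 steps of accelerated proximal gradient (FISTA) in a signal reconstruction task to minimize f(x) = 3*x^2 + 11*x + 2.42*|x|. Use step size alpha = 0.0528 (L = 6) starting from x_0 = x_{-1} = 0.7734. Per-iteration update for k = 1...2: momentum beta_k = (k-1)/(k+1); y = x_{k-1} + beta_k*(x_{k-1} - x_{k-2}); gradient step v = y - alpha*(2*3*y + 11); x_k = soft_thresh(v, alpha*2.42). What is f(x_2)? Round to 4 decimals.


FISTA on f(x) = 3*x^2 + 11*x + 2.42*|x|
L = 6, alpha = 0.0528
Iteration 1: beta = 0.0, y = 0.7734 + 0.0*(0.7734 - 0.7734) = 0.7734
  grad(y) = 15.6404, v = y - alpha*grad = -0.0524
  prox(v) = soft_thresh(-0.0524, 0.1278) = 0.0
Iteration 2: beta = 0.3333, y = 0.0 + 0.3333*(0.0 - 0.7734) = -0.2578
  grad(y) = 9.4532, v = y - alpha*grad = -0.7569
  prox(v) = soft_thresh(-0.7569, 0.1278) = -0.6292
f(x_2) = 3*(-0.6292)^2 + 11*(-0.6292) + 2.42*|-0.6292| = -4.2106


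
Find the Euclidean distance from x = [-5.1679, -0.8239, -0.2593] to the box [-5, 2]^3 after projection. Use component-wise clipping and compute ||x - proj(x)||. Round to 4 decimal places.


Project each component onto [-5, 2].
clip(-5.1679) = -5.0, clip(-0.8239) = -0.8239, clip(-0.2593) = -0.2593
Projection = [-5.0, -0.8239, -0.2593]
Squared diffs: [0.0282, 0.0, 0.0]
Distance = sqrt(0.0282) = 0.1679


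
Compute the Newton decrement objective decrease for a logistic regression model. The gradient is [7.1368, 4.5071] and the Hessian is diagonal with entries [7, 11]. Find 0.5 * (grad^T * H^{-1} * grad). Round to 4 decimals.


Step 1: H is diagonal, so H^(-1) * g = [1.0195, 0.4097].
Step 2: g^T H^(-1) g = sum_i g_i^2 / H_ii
  = (7.1368)^2/7 + (4.5071)^2/11
  = 7.2763 + 1.8467 = 9.123
Step 3: Objective decrease = 0.5 * g^T H^(-1) g = 4.5615


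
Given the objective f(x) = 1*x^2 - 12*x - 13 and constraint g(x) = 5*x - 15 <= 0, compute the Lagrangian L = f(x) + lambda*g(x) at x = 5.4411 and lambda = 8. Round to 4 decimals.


Step 1: Evaluate f(x).
f(5.4411) = 1*5.4411^2 - 12*5.4411 - 13 = -48.6876
Step 2: Evaluate g(x).
g(5.4411) = 5*5.4411 - 15 = 12.2055
Step 3: Compute Lagrangian.
L = -48.6876 + 8*12.2055 = 48.9564


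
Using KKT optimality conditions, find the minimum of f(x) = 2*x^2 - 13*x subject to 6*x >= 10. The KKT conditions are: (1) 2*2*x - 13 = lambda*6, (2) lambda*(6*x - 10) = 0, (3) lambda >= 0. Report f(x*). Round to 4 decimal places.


Step 1: Try lambda = 0 (constraint inactive).
Stationarity: 2*2*x - 13 = 0
x* = 13/(2*2) = 3.25
Check constraint: 6*3.25 = 19.5 >= 10 -- satisfied.
Step 2: Compute optimal value.
f(x*) = 2*3.25^2 - 13*3.25 = -21.125


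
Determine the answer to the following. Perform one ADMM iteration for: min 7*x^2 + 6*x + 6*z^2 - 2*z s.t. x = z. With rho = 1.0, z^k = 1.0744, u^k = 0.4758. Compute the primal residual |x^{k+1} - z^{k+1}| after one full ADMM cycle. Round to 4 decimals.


ADMM iteration with rho = 1.0, z^k = 1.0744, u^k = 0.4758
Step 1: x-update.
Minimize 7*x^2 + 6*x + (1.0/2)*(x - 1.0744 + 0.4758)^2
FOC: (2*7 + 1.0)*x = -6 + 1.0*(1.0744 - 0.4758)
x^{k+1} = -0.3601
Step 2: z-update.
Minimize 6*z^2 - 2*z + (1.0/2)*(-0.3601 - z + 0.4758)^2
FOC: (2*6 + 1.0)*z = 2 + 1.0*(-0.3601 + 0.4758)
z^{k+1} = 0.1627
Step 3: u-update.
u^{k+1} = 0.4758 - 0.3601 - 0.1627 = -0.047
Step 4: Primal residual = |-0.3601 - 0.1627| = 0.5228


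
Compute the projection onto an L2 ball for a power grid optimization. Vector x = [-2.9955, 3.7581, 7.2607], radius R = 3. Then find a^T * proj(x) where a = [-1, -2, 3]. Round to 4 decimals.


Step 1: Compute ||x|| (intermediates to 6 decimals).
||x|| = sqrt((-2.9955)^2 + 3.7581^2 + 7.2607^2) = 8.707129
Step 2: Project.
Since ||x|| > R, scale = R/||x|| = 3/8.707129 = 0.344545, proj(x) = scale * x
proj(x) = [-1.032085, 1.294835, 2.501638]
Step 3: Dot product.
a^T * proj(x) = -1*(-1.032085) - 2*1.294835 + 3*2.501638 = 5.9473


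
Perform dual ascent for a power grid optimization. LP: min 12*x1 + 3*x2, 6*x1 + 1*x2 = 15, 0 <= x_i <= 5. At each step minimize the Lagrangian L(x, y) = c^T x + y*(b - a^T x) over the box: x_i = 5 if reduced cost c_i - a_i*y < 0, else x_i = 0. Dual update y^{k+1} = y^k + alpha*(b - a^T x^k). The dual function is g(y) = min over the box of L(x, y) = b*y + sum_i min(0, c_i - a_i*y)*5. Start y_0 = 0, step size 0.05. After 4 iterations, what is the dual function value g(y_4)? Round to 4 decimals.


Dual ascent for LP: min 12*x1 + 3*x2, 6*x1 + 1*x2 = 15, 0 <= x_i <= 5
Step 1: y^k = 0.0, reduced costs: (12.0, 3.0)
  x^k = (0.0, 0.0), subgradient = b - a^T x = 15.0
  y^{k+1} = 0.0 + 0.05*15.0 = 0.75
Step 2: y^k = 0.75, reduced costs: (7.5, 2.25)
  x^k = (0.0, 0.0), subgradient = b - a^T x = 15.0
  y^{k+1} = 0.75 + 0.05*15.0 = 1.5
Step 3: y^k = 1.5, reduced costs: (3.0, 1.5)
  x^k = (0.0, 0.0), subgradient = b - a^T x = 15.0
  y^{k+1} = 1.5 + 0.05*15.0 = 2.25
Step 4: y^k = 2.25, reduced costs: (-1.5, 0.75)
  x^k = (5.0, 0.0), subgradient = b - a^T x = -15.0
  y^{k+1} = 2.25 + 0.05*-15.0 = 1.5
Dual objective at y_4 = 1.5: reduced costs (3.0, 1.5), box minimizer x = (0.0, 0.0)
g(y_4) = b*y + (c1 - a1*y)*x1 + (c2 - a2*y)*x2 = 15*1.5 + 3.0*0.0 + 1.5*0.0 = 22.5 + 0.0 + 0.0 = 22.5


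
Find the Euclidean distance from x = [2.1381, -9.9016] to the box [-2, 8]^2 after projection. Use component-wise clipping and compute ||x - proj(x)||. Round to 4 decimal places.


Project each component onto [-2, 8].
clip(2.1381) = 2.1381, clip(-9.9016) = -2.0
Projection = [2.1381, -2.0]
Squared diffs: [0.0, 62.4353]
Distance = sqrt(62.4353) = 7.9016


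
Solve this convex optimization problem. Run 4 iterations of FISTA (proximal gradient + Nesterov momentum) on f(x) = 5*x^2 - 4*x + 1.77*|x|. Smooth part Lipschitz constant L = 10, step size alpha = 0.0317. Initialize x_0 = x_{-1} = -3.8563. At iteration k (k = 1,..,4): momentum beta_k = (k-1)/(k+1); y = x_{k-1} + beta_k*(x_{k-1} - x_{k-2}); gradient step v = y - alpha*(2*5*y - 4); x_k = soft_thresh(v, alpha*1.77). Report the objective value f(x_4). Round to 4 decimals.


FISTA on f(x) = 5*x^2 - 4*x + 1.77*|x|
L = 10, alpha = 0.0317
Iteration 1: beta = 0.0, y = -3.8563 + 0.0*(-3.8563 + 3.8563) = -3.8563
  grad(y) = -42.563, v = y - alpha*grad = -2.5071
  prox(v) = soft_thresh(-2.5071, 0.0561) = -2.4509
Iteration 2: beta = 0.3333, y = -2.4509 + 0.3333*(-2.4509 + 3.8563) = -1.9825
  grad(y) = -23.8249, v = y - alpha*grad = -1.2272
  prox(v) = soft_thresh(-1.2272, 0.0561) = -1.1711
Iteration 3: beta = 0.5, y = -1.1711 + 0.5*(-1.1711 + 2.4509) = -0.5312
  grad(y) = -9.3123, v = y - alpha*grad = -0.236
  prox(v) = soft_thresh(-0.236, 0.0561) = -0.1799
Iteration 4: beta = 0.6, y = -0.1799 + 0.6*(-0.1799 + 1.1711) = 0.4148
  grad(y) = 0.1481, v = y - alpha*grad = 0.4101
  prox(v) = soft_thresh(0.4101, 0.0561) = 0.354
f(x_4) = 5*0.354^2 - 4*0.354 + 1.77*|0.354| = -0.1628


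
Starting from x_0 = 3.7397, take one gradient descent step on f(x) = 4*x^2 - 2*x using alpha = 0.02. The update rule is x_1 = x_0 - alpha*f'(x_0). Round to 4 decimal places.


We compute the gradient at x_0 and apply the update.
f'(x) = 8*x - 2
f'(3.7397) = 8*3.7397 - 2 = 27.9176
x_1 = 3.7397 - 0.02*27.9176 = 3.1813


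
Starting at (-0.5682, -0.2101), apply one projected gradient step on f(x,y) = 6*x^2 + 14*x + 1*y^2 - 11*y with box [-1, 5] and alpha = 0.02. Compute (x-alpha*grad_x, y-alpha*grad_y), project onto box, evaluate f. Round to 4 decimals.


Step 1: Compute gradient at (-0.5682, -0.2101).
grad_x = 2*6*-0.5682 + 14 = 7.1816
grad_y = 2*1*-0.2101 - 11 = -11.4202
Step 2: Gradient step.
x_raw = -0.5682 - 0.02*7.1816 = -0.7118
y_raw = -0.2101 - 0.02*-11.4202 = 0.0183
Step 3: Project onto [-1, 5].
x_proj = clip(-0.7118) = -0.7118
y_proj = clip(0.0183) = 0.0183
Step 4: Evaluate f.
f(-0.7118, 0.0183) = -7.1264


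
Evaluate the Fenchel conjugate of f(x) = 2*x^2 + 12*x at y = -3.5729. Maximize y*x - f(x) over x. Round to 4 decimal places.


f*(y) = sup_x {y*x - a*x^2 - b*x} = sup_x {(y-b)*x - a*x^2}
FOC: (y - b) - 2a*x = 0 => x* = (y - b)/(2a)
x* = (-3.5729 - 12)/(2*2) = -3.8932
f*(-3.5729) = (y-b)^2/(4a) = (-3.5729 - 12)^2/(4*2)
= 242.5152/8 = 30.3144


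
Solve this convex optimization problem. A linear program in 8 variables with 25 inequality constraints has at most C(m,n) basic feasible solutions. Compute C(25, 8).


Each vertex corresponds to some choice of n active constraints out of m, so the number of vertices is at most C(m, n) = m! / (n!(m-n)!).
m = 25, n = 8
Numerator: 25 * 24 * 23 * 22 * 21 * 20 * 19 * 18
Denominator: 8! = 40320
C(25, 8) = 1081575


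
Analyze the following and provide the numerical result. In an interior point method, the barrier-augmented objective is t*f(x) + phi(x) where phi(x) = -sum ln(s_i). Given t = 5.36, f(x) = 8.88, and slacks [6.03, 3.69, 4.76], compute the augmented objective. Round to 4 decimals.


Step 1: Compute log-barrier.
ln values: [1.7967, 1.3056, 1.5602]
phi = -(1.7967 + 1.3056 + 1.5602) = -4.6626
Step 2: Compute augmented objective.
t*f(x) = 5.36*8.88 = 47.5968
Total = 47.5968 - 4.6626 = 42.9342


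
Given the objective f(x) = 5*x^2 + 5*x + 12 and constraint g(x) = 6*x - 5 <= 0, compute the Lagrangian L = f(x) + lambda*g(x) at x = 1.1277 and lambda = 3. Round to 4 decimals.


Step 1: Evaluate f(x).
f(1.1277) = 5*1.1277^2 + 5*1.1277 + 12 = 23.997
Step 2: Evaluate g(x).
g(1.1277) = 6*1.1277 - 5 = 1.7662
Step 3: Compute Lagrangian.
L = 23.997 + 3*1.7662 = 29.2956


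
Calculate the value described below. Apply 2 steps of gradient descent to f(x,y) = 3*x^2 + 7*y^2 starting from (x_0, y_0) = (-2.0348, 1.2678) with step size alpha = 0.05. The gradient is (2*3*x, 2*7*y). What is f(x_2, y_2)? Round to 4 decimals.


Gradient descent on f(x,y) = 3*x^2 + 7*y^2.
Starting point: (-2.0348, 1.2678), alpha = 0.05
Step 1: grad_x = 2*3*-2.0348 = -12.2088, grad_y = 2*7*1.2678 = 17.7492
  x_1 = -2.0348 - 0.05*-12.2088 = -1.4244
  y_1 = 1.2678 - 0.05*17.7492 = 0.3803
Step 2: grad_x = 2*3*-1.4244 = -8.5462, grad_y = 2*7*0.3803 = 5.3248
  x_2 = -1.4244 - 0.05*-8.5462 = -0.9971
  y_2 = 0.3803 - 0.05*5.3248 = 0.1141
f(-0.9971, 0.1141) = 3*(-0.9971)^2 + 7*0.1141^2 = 3.0735


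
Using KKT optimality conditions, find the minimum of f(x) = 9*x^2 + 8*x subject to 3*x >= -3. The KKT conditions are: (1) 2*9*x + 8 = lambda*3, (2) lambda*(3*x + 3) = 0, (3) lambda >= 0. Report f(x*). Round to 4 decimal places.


Step 1: Try lambda = 0 (constraint inactive).
Stationarity: 2*9*x + 8 = 0
x* = -8/(2*9) = -4/9 = -0.4444 (rounded; the exact value -4/9 is used below)
Check constraint: 3*-0.4444 = -1.3332 >= -3 -- satisfied.
Step 2: Compute optimal value.
f(x*) = 9*(-4/9)^2 + 8*(-4/9) = -1.7778


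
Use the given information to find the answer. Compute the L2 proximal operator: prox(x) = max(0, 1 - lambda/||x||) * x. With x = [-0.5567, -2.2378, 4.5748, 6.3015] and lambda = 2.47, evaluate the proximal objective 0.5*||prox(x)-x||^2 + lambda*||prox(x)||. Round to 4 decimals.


Step 1: Compute ||x||.
||x|| = 8.1213
Step 2: Compute scaling factor.
scale = max(0, 1 - 2.47/8.1213) = 0.6959
Step 3: prox(x) = [-0.3874, -1.5572, 3.1834, 4.385]
||prox(x)|| = 5.6513
Step 4: Proximal objective.
0.5*||prox-x||^2 = 3.0505
lambda*||prox|| = 13.9587
Total = 17.0091


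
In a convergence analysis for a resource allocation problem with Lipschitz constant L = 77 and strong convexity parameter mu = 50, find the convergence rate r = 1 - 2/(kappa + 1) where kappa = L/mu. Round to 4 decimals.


Step 1: Compute the condition number.
kappa = L/mu = 77/50 = 1.54
Step 2: Compute the convergence rate.
r = 1 - 2/(kappa + 1) = 1 - 2*mu/(L + mu) = (L - mu)/(L + mu) = 27/127 = 0.2126


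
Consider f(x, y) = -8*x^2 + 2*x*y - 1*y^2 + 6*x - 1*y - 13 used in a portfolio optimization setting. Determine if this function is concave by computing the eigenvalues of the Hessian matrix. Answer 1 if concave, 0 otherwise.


The Hessian of f(x,y) = -8*x^2 + 2*x*y - 1*y^2 + 6*x - 1*y - 13 is:
H = [[-16, 2], [2, -2]]
Trace = -16 - 2 = -18
Determinant = -16*-2 - (2)^2 = 28
Discriminant = (-18)^2 - 4*28 = 212.0
Eigenvalues: lambda_1 = -16.2801, lambda_2 = -1.7199
The function is concave.

1


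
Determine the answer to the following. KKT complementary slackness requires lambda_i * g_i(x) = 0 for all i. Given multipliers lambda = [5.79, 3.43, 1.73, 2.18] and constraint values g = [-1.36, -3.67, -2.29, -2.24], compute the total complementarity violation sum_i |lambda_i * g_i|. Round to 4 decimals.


KKT complementary slackness check:
lambda_1 * g_1 = 5.79 * -1.36 = -7.8744
lambda_2 * g_2 = 3.43 * -3.67 = -12.5881
lambda_3 * g_3 = 1.73 * -2.29 = -3.9617
lambda_4 * g_4 = 2.18 * -2.24 = -4.8832
Total violation = 7.8744 + 12.5881 + 3.9617 + 4.8832 = 29.3074


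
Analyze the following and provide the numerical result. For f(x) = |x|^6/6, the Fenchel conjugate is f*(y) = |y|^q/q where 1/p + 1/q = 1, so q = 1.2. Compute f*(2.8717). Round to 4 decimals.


The conjugate exponent q satisfies 1/p + 1/q = 1.
p = 6, so q = 6/(6 - 1) = 1.2
|y|^q = 2.8717^1.2 = 3.5462
f*(2.8717) = 3.5462 / 1.2 = 2.9552


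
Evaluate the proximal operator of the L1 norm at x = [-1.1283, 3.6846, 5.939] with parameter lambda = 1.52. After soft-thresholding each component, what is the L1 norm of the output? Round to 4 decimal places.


Soft-thresholding with lambda = 1.52:
prox(-1.1283) = sign(-1.1283)*max(|-1.1283| - 1.52, 0) = 0.0
prox(3.6846) = sign(3.6846)*max(|3.6846| - 1.52, 0) = 2.1646
prox(5.939) = sign(5.939)*max(|5.939| - 1.52, 0) = 4.419
prox(x) = [0.0, 2.1646, 4.419]
||prox(x)||_1 = 0.0 + 2.1646 + 4.419 = 6.5836


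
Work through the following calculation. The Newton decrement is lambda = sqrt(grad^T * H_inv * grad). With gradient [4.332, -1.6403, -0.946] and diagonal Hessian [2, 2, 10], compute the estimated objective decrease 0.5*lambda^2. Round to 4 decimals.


Step 1: H is diagonal, so H^(-1) * g = [2.166, -0.8202, -0.0946].
Step 2: g^T H^(-1) g = sum_i g_i^2 / H_ii
  = (4.332)^2/2 + (-1.6403)^2/2 + (-0.946)^2/10
  = 9.3831 + 1.3453 + 0.0895 = 10.8179
Step 3: Objective decrease = 0.5 * g^T H^(-1) g = 5.4089


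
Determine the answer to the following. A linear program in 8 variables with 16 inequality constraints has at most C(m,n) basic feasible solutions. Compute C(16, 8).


Each vertex corresponds to some choice of n active constraints out of m, so the number of vertices is at most C(m, n) = m! / (n!(m-n)!).
m = 16, n = 8
Numerator: 16 * 15 * 14 * 13 * 12 * 11 * 10 * 9
Denominator: 8! = 40320
C(16, 8) = 12870


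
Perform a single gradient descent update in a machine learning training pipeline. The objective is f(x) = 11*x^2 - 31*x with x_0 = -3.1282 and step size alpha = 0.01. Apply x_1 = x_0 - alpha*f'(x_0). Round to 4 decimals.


We compute the gradient at x_0 and apply the update.
f'(x) = 22*x - 31
f'(-3.1282) = 22*-3.1282 - 31 = -99.8204
x_1 = -3.1282 - 0.01*-99.8204 = -2.13


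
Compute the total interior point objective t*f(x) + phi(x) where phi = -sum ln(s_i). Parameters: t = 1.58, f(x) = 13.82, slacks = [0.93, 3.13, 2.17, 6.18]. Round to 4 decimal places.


Step 1: Compute log-barrier.
ln values: [-0.0726, 1.141, 0.7747, 1.8213]
phi = -(-0.0726 + 1.141 + 0.7747 + 1.8213) = -3.6645
Step 2: Compute augmented objective.
t*f(x) = 1.58*13.82 = 21.8356
Total = 21.8356 - 3.6645 = 18.1711


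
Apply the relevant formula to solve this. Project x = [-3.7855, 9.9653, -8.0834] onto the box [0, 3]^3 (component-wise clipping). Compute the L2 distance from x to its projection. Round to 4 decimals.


Project each component onto [0, 3].
clip(-3.7855) = 0.0, clip(9.9653) = 3.0, clip(-8.0834) = 0.0
Projection = [0.0, 3.0, 0.0]
Squared diffs: [14.33, 48.5154, 65.3414]
Distance = sqrt(128.1868) = 11.322


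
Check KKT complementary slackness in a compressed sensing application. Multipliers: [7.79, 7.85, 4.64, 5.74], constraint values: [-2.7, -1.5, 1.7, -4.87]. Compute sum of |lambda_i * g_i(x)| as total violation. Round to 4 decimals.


KKT complementary slackness check:
lambda_1 * g_1 = 7.79 * -2.7 = -21.033
lambda_2 * g_2 = 7.85 * -1.5 = -11.775
lambda_3 * g_3 = 4.64 * 1.7 = 7.888
lambda_4 * g_4 = 5.74 * -4.87 = -27.9538
Total violation = 21.033 + 11.775 + 7.888 + 27.9538 = 68.6498


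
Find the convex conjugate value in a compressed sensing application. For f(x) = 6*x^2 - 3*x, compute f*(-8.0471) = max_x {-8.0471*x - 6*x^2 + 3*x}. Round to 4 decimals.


f*(y) = sup_x {y*x - a*x^2 - b*x} = sup_x {(y-b)*x - a*x^2}
FOC: (y - b) - 2a*x = 0 => x* = (y - b)/(2a)
x* = (-8.0471 + 3)/(2*6) = -0.4206
f*(-8.0471) = (y-b)^2/(4a) = (-8.0471 + 3)^2/(4*6)
= 25.4732/24 = 1.0614


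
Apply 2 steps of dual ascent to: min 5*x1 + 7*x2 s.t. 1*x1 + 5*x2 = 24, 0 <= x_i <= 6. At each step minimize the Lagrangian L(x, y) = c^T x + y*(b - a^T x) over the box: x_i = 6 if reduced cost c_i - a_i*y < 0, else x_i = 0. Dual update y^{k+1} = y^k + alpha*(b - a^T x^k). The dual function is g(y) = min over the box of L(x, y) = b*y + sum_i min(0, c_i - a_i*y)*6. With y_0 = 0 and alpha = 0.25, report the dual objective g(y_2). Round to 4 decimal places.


Dual ascent for LP: min 5*x1 + 7*x2, 1*x1 + 5*x2 = 24, 0 <= x_i <= 6
Step 1: y^k = 0.0, reduced costs: (5.0, 7.0)
  x^k = (0.0, 0.0), subgradient = b - a^T x = 24.0
  y^{k+1} = 0.0 + 0.25*24.0 = 6.0
Step 2: y^k = 6.0, reduced costs: (-1.0, -23.0)
  x^k = (6.0, 6.0), subgradient = b - a^T x = -12.0
  y^{k+1} = 6.0 + 0.25*-12.0 = 3.0
Dual objective at y_2 = 3.0: reduced costs (2.0, -8.0), box minimizer x = (0.0, 6.0)
g(y_2) = b*y + (c1 - a1*y)*x1 + (c2 - a2*y)*x2 = 24*3.0 + 2.0*0.0 + (-8.0)*6.0 = 72.0 + 0.0 - 48.0 = 24.0


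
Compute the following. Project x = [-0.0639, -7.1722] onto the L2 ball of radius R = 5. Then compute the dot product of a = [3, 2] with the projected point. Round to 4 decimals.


Step 1: Compute ||x|| (intermediates to 6 decimals).
||x|| = sqrt((-0.0639)^2 + (-7.1722)^2) = 7.172485
Step 2: Project.
Since ||x|| > R, scale = R/||x|| = 5/7.172485 = 0.697108, proj(x) = scale * x
proj(x) = [-0.044545, -4.999798]
Step 3: Dot product.
a^T * proj(x) = 3*(-0.044545) + 2*(-4.999798) = -10.1332


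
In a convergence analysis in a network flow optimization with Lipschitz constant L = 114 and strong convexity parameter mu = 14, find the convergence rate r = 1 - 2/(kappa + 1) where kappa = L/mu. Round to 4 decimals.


Step 1: Compute the condition number.
kappa = L/mu = 114/14 = 8.1429
Step 2: Compute the convergence rate.
r = 1 - 2/(kappa + 1) = 1 - 2*mu/(L + mu) = (L - mu)/(L + mu) = 100/128 = 0.7813


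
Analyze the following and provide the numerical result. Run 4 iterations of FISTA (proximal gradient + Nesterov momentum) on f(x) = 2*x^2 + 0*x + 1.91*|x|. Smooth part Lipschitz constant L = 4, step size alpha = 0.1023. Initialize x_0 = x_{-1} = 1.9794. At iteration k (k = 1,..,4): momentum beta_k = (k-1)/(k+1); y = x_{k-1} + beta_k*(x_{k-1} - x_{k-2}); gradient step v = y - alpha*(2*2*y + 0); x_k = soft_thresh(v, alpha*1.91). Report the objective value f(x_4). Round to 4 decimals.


FISTA on f(x) = 2*x^2 + 0*x + 1.91*|x|
L = 4, alpha = 0.1023
Iteration 1: beta = 0.0, y = 1.9794 + 0.0*(1.9794 - 1.9794) = 1.9794
  grad(y) = 7.9176, v = y - alpha*grad = 1.1694
  prox(v) = soft_thresh(1.1694, 0.1954) = 0.974
Iteration 2: beta = 0.3333, y = 0.974 + 0.3333*(0.974 - 1.9794) = 0.6389
  grad(y) = 2.5557, v = y - alpha*grad = 0.3775
  prox(v) = soft_thresh(0.3775, 0.1954) = 0.1821
Iteration 3: beta = 0.5, y = 0.1821 + 0.5*(0.1821 - 0.974) = -0.2139
  grad(y) = -0.8556, v = y - alpha*grad = -0.1264
  prox(v) = soft_thresh(-0.1264, 0.1954) = 0.0
Iteration 4: beta = 0.6, y = 0.0 + 0.6*(0.0 - 0.1821) = -0.1092
  grad(y) = -0.437, v = y - alpha*grad = -0.0645
  prox(v) = soft_thresh(-0.0645, 0.1954) = 0.0
f(x_4) = 2*0.0^2 + 0*0.0 + 1.91*|0.0| = 0.0


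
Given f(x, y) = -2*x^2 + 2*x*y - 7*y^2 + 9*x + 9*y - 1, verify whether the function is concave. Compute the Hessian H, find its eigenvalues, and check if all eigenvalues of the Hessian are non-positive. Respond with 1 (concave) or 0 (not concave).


The Hessian of f(x,y) = -2*x^2 + 2*x*y - 7*y^2 + 9*x + 9*y - 1 is:
H = [[-4, 2], [2, -14]]
Trace = -4 - 14 = -18
Determinant = -4*-14 - (2)^2 = 52
Discriminant = (-18)^2 - 4*52 = 116.0
Eigenvalues: lambda_1 = -14.3852, lambda_2 = -3.6148
The function is concave.

1


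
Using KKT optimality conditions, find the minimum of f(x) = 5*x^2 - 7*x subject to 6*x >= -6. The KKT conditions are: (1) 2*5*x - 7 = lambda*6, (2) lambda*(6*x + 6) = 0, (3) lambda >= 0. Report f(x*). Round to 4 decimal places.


Step 1: Try lambda = 0 (constraint inactive).
Stationarity: 2*5*x - 7 = 0
x* = 7/(2*5) = 0.7
Check constraint: 6*0.7 = 4.2 >= -6 -- satisfied.
Step 2: Compute optimal value.
f(x*) = 5*0.7^2 - 7*0.7 = -2.45


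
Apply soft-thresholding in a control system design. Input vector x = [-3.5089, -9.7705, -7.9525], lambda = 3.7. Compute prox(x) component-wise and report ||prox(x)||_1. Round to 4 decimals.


Soft-thresholding with lambda = 3.7:
prox(-3.5089) = sign(-3.5089)*max(|-3.5089| - 3.7, 0) = 0.0
prox(-9.7705) = sign(-9.7705)*max(|-9.7705| - 3.7, 0) = -6.0705
prox(-7.9525) = sign(-7.9525)*max(|-7.9525| - 3.7, 0) = -4.2525
prox(x) = [0.0, -6.0705, -4.2525]
||prox(x)||_1 = 0.0 + 6.0705 + 4.2525 = 10.323


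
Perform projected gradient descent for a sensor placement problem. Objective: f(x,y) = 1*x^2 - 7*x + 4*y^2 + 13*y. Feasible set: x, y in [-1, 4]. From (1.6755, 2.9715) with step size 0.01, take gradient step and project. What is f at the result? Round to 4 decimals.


Step 1: Compute gradient at (1.6755, 2.9715).
grad_x = 2*1*1.6755 - 7 = -3.649
grad_y = 2*4*2.9715 + 13 = 36.772
Step 2: Gradient step.
x_raw = 1.6755 - 0.01*-3.649 = 1.712
y_raw = 2.9715 - 0.01*36.772 = 2.6038
Step 3: Project onto [-1, 4].
x_proj = clip(1.712) = 1.712
y_proj = clip(2.6038) = 2.6038
Step 4: Evaluate f.
f(1.712, 2.6038) = 51.9148


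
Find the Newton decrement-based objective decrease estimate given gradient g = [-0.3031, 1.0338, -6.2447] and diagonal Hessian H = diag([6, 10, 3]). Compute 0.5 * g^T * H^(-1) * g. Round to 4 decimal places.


Step 1: H is diagonal, so H^(-1) * g = [-0.0505, 0.1034, -2.0816].
Step 2: g^T H^(-1) g = sum_i g_i^2 / H_ii
  = (-0.3031)^2/6 + (1.0338)^2/10 + (-6.2447)^2/3
  = 0.0153 + 0.1069 + 12.9988 = 13.1209
Step 3: Objective decrease = 0.5 * g^T H^(-1) g = 6.5605


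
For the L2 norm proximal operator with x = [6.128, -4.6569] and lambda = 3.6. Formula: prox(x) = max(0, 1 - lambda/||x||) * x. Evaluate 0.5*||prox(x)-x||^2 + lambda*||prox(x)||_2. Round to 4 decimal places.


Step 1: Compute ||x||.
||x|| = 7.6967
Step 2: Compute scaling factor.
scale = max(0, 1 - 3.6/7.6967) = 0.5323
Step 3: prox(x) = [3.2617, -2.4787]
||prox(x)|| = 4.0967
Step 4: Proximal objective.
0.5*||prox-x||^2 = 6.48
lambda*||prox|| = 14.7481
Total = 21.2281


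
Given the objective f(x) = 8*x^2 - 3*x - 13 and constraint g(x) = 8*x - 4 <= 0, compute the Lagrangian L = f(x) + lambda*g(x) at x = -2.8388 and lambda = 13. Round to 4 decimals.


Step 1: Evaluate f(x).
f(-2.8388) = 8*(-2.8388)^2 - 3*(-2.8388) - 13 = 59.9867
Step 2: Evaluate g(x).
g(-2.8388) = 8*-2.8388 - 4 = -26.7104
Step 3: Compute Lagrangian.
L = 59.9867 + 13*-26.7104 = -287.2485


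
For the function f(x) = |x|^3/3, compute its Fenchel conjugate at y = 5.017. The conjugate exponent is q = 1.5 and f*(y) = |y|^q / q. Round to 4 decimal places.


The conjugate exponent q satisfies 1/p + 1/q = 1.
p = 3, so q = 3/(3 - 1) = 1.5
|y|^q = 5.017^1.5 = 11.2374
f*(5.017) = 11.2374 / 1.5 = 7.4916


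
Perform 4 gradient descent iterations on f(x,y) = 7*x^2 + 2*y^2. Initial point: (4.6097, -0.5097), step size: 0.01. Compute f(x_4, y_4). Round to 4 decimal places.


Gradient descent on f(x,y) = 7*x^2 + 2*y^2.
Starting point: (4.6097, -0.5097), alpha = 0.01
Step 1: grad_x = 2*7*4.6097 = 64.5358, grad_y = 2*2*-0.5097 = -2.0388
  x_1 = 4.6097 - 0.01*64.5358 = 3.9643
  y_1 = -0.5097 - 0.01*-2.0388 = -0.4893
Step 2: grad_x = 2*7*3.9643 = 55.5008, grad_y = 2*2*-0.4893 = -1.9572
  x_2 = 3.9643 - 0.01*55.5008 = 3.4093
  y_2 = -0.4893 - 0.01*-1.9572 = -0.4697
Step 3: grad_x = 2*7*3.4093 = 47.7307, grad_y = 2*2*-0.4697 = -1.879
  x_3 = 3.4093 - 0.01*47.7307 = 2.932
  y_3 = -0.4697 - 0.01*-1.879 = -0.4509
Step 4: grad_x = 2*7*2.932 = 41.0484, grad_y = 2*2*-0.4509 = -1.8038
  x_4 = 2.932 - 0.01*41.0484 = 2.5215
  y_4 = -0.4509 - 0.01*-1.8038 = -0.4329
f(2.5215, -0.4329) = 7*2.5215^2 + 2*(-0.4329)^2 = 44.8821


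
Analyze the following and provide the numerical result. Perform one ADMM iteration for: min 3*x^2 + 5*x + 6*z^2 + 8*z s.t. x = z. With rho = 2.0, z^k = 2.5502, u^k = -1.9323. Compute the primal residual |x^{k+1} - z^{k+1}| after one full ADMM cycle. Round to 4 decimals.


ADMM iteration with rho = 2.0, z^k = 2.5502, u^k = -1.9323
Step 1: x-update.
Minimize 3*x^2 + 5*x + (2.0/2)*(x - 2.5502 - 1.9323)^2
FOC: (2*3 + 2.0)*x = -5 + 2.0*(2.5502 + 1.9323)
x^{k+1} = 0.4956
Step 2: z-update.
Minimize 6*z^2 + 8*z + (2.0/2)*(0.4956 - z - 1.9323)^2
FOC: (2*6 + 2.0)*z = -8 + 2.0*(0.4956 - 1.9323)
z^{k+1} = -0.7767
Step 3: u-update.
u^{k+1} = -1.9323 + 0.4956 + 0.7767 = -0.66
Step 4: Primal residual = |0.4956 + 0.7767| = 1.2723


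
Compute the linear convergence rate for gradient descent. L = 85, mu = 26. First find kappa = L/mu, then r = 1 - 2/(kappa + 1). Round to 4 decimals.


Step 1: Compute the condition number.
kappa = L/mu = 85/26 = 3.2692
Step 2: Compute the convergence rate.
r = 1 - 2/(kappa + 1) = 1 - 2*mu/(L + mu) = (L - mu)/(L + mu) = 59/111 = 0.5315


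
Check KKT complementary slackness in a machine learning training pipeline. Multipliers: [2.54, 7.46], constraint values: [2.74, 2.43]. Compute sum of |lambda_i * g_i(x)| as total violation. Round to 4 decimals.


KKT complementary slackness check:
lambda_1 * g_1 = 2.54 * 2.74 = 6.9596
lambda_2 * g_2 = 7.46 * 2.43 = 18.1278
Total violation = 6.9596 + 18.1278 = 25.0874


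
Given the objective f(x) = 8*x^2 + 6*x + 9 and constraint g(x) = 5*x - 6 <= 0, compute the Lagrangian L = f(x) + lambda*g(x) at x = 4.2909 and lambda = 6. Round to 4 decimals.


Step 1: Evaluate f(x).
f(4.2909) = 8*4.2909^2 + 6*4.2909 + 9 = 182.04
Step 2: Evaluate g(x).
g(4.2909) = 5*4.2909 - 6 = 15.4545
Step 3: Compute Lagrangian.
L = 182.04 + 6*15.4545 = 274.767


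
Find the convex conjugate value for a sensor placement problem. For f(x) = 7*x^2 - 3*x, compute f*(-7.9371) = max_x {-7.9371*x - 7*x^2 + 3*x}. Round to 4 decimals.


f*(y) = sup_x {y*x - a*x^2 - b*x} = sup_x {(y-b)*x - a*x^2}
FOC: (y - b) - 2a*x = 0 => x* = (y - b)/(2a)
x* = (-7.9371 + 3)/(2*7) = -0.3527
f*(-7.9371) = (y-b)^2/(4a) = (-7.9371 + 3)^2/(4*7)
= 24.375/28 = 0.8705


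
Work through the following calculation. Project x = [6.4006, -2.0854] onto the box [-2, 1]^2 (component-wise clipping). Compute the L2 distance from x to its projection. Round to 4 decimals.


Project each component onto [-2, 1].
clip(6.4006) = 1.0, clip(-2.0854) = -2.0
Projection = [1.0, -2.0]
Squared diffs: [29.1665, 0.0073]
Distance = sqrt(29.1738) = 5.4013


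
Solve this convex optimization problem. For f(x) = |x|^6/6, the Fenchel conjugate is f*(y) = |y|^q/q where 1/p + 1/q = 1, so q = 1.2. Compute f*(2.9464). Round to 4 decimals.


The conjugate exponent q satisfies 1/p + 1/q = 1.
p = 6, so q = 6/(6 - 1) = 1.2
|y|^q = 2.9464^1.2 = 3.6572
f*(2.9464) = 3.6572 / 1.2 = 3.0477


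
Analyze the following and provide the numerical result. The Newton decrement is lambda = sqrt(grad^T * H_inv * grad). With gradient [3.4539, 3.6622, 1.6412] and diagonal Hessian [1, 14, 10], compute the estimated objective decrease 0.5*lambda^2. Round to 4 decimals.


Step 1: H is diagonal, so H^(-1) * g = [3.4539, 0.2616, 0.1641].
Step 2: g^T H^(-1) g = sum_i g_i^2 / H_ii
  = (3.4539)^2/1 + (3.6622)^2/14 + (1.6412)^2/10
  = 11.9294 + 0.958 + 0.2694 = 13.1568
Step 3: Objective decrease = 0.5 * g^T H^(-1) g = 6.5784


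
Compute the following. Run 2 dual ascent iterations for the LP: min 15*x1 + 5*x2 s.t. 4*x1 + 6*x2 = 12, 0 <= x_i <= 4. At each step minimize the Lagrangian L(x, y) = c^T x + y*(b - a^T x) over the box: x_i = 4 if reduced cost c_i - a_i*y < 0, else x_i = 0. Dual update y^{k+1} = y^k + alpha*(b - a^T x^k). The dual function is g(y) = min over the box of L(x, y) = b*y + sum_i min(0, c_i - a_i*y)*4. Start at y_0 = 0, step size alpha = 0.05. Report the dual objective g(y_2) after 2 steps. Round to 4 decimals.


Dual ascent for LP: min 15*x1 + 5*x2, 4*x1 + 6*x2 = 12, 0 <= x_i <= 4
Step 1: y^k = 0.0, reduced costs: (15.0, 5.0)
  x^k = (0.0, 0.0), subgradient = b - a^T x = 12.0
  y^{k+1} = 0.0 + 0.05*12.0 = 0.6
Step 2: y^k = 0.6, reduced costs: (12.6, 1.4)
  x^k = (0.0, 0.0), subgradient = b - a^T x = 12.0
  y^{k+1} = 0.6 + 0.05*12.0 = 1.2
Dual objective at y_2 = 1.2: reduced costs (10.2, -2.2), box minimizer x = (0.0, 4.0)
g(y_2) = b*y + (c1 - a1*y)*x1 + (c2 - a2*y)*x2 = 12*1.2 + 10.2*0.0 + (-2.2)*4.0 = 14.4 + 0.0 - 8.8 = 5.6


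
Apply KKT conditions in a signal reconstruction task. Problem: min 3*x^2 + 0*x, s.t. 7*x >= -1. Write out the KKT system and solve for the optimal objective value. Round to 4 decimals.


Step 1: Try lambda = 0 (constraint inactive).
Stationarity: 2*3*x + 0 = 0
x* = 0/(2*3) = 0.0
Check constraint: 7*0.0 = 0.0 >= -1 -- satisfied.
Step 2: Compute optimal value.
f(x*) = 3*0.0^2 + 0*0.0 = 0.0


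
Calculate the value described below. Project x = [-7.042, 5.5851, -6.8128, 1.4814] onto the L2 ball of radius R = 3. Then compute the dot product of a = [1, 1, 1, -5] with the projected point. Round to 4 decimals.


Step 1: Compute ||x|| (intermediates to 6 decimals).
||x|| = sqrt((-7.042)^2 + 5.5851^2 + (-6.8128)^2 + 1.4814^2) = 11.375056
Step 2: Project.
Since ||x|| > R, scale = R/||x|| = 3/11.375056 = 0.263735, proj(x) = scale * x
proj(x) = [-1.857222, 1.472986, -1.796774, 0.390697]
Step 3: Dot product.
a^T * proj(x) = 1*(-1.857222) + 1*1.472986 + 1*(-1.796774) - 5*0.390697 = -4.1345


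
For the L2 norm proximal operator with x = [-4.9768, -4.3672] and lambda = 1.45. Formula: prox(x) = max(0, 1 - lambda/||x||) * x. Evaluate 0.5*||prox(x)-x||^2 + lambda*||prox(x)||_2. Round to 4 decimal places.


Step 1: Compute ||x||.
||x|| = 6.6213
Step 2: Compute scaling factor.
scale = max(0, 1 - 1.45/6.6213) = 0.781
Step 3: prox(x) = [-3.8869, -3.4108]
||prox(x)|| = 5.1713
Step 4: Proximal objective.
0.5*||prox-x||^2 = 1.0513
lambda*||prox|| = 7.4984
Total = 8.5496


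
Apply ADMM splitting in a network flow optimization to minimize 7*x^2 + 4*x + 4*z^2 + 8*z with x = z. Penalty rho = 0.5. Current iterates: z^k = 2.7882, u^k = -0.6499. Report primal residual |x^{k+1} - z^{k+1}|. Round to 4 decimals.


ADMM iteration with rho = 0.5, z^k = 2.7882, u^k = -0.6499
Step 1: x-update.
Minimize 7*x^2 + 4*x + (0.5/2)*(x - 2.7882 - 0.6499)^2
FOC: (2*7 + 0.5)*x = -4 + 0.5*(2.7882 + 0.6499)
x^{k+1} = -0.1573
Step 2: z-update.
Minimize 4*z^2 + 8*z + (0.5/2)*(-0.1573 - z - 0.6499)^2
FOC: (2*4 + 0.5)*z = -8 + 0.5*(-0.1573 - 0.6499)
z^{k+1} = -0.9887
Step 3: u-update.
u^{k+1} = -0.6499 - 0.1573 + 0.9887 = 0.1815
Step 4: Primal residual = |-0.1573 + 0.9887| = 0.8314


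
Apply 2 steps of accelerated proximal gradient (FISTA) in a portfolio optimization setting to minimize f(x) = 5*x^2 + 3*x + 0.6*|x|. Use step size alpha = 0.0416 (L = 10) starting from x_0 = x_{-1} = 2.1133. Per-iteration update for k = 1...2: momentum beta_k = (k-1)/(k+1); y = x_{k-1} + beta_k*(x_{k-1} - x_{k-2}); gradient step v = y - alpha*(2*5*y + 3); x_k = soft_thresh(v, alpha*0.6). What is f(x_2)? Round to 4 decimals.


FISTA on f(x) = 5*x^2 + 3*x + 0.6*|x|
L = 10, alpha = 0.0416
Iteration 1: beta = 0.0, y = 2.1133 + 0.0*(2.1133 - 2.1133) = 2.1133
  grad(y) = 24.133, v = y - alpha*grad = 1.1094
  prox(v) = soft_thresh(1.1094, 0.025) = 1.0844
Iteration 2: beta = 0.3333, y = 1.0844 + 0.3333*(1.0844 - 2.1133) = 0.7414
  grad(y) = 10.4144, v = y - alpha*grad = 0.3082
  prox(v) = soft_thresh(0.3082, 0.025) = 0.2832
f(x_2) = 5*0.2832^2 + 3*0.2832 + 0.6*|0.2832| = 1.4208


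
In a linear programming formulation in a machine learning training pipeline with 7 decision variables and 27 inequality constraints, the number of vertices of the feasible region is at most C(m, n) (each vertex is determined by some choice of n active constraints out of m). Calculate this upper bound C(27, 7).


Each vertex corresponds to some choice of n active constraints out of m, so the number of vertices is at most C(m, n) = m! / (n!(m-n)!).
m = 27, n = 7
Numerator: 27 * 26 * 25 * 24 * 23 * 22 * 21
Denominator: 7! = 5040
C(27, 7) = 888030


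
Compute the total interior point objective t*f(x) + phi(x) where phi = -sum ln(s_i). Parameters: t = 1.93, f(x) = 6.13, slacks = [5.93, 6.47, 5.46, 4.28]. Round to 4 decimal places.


Step 1: Compute log-barrier.
ln values: [1.78, 1.8672, 1.6974, 1.454]
phi = -(1.78 + 1.8672 + 1.6974 + 1.454) = -6.7986
Step 2: Compute augmented objective.
t*f(x) = 1.93*6.13 = 11.8309
Total = 11.8309 - 6.7986 = 5.0323


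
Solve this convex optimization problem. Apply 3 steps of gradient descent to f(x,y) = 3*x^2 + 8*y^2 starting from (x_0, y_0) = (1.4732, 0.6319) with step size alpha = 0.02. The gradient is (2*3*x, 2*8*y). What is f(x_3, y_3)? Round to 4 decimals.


Gradient descent on f(x,y) = 3*x^2 + 8*y^2.
Starting point: (1.4732, 0.6319), alpha = 0.02
Step 1: grad_x = 2*3*1.4732 = 8.8392, grad_y = 2*8*0.6319 = 10.1104
  x_1 = 1.4732 - 0.02*8.8392 = 1.2964
  y_1 = 0.6319 - 0.02*10.1104 = 0.4297
Step 2: grad_x = 2*3*1.2964 = 7.7785, grad_y = 2*8*0.4297 = 6.8751
  x_2 = 1.2964 - 0.02*7.7785 = 1.1408
  y_2 = 0.4297 - 0.02*6.8751 = 0.2922
Step 3: grad_x = 2*3*1.1408 = 6.8451, grad_y = 2*8*0.2922 = 4.675
  x_3 = 1.1408 - 0.02*6.8451 = 1.0039
  y_3 = 0.2922 - 0.02*4.675 = 0.1987
f(1.0039, 0.1987) = 3*1.0039^2 + 8*0.1987^2 = 3.3395


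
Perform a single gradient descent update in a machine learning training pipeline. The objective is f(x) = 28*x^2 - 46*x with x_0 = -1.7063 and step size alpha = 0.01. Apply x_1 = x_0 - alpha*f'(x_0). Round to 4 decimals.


We compute the gradient at x_0 and apply the update.
f'(x) = 56*x - 46
f'(-1.7063) = 56*-1.7063 - 46 = -141.5528
x_1 = -1.7063 - 0.01*-141.5528 = -0.2908


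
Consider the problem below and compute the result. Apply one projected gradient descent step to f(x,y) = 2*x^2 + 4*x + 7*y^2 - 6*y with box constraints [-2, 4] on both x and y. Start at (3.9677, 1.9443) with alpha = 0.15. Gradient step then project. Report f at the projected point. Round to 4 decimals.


Step 1: Compute gradient at (3.9677, 1.9443).
grad_x = 2*2*3.9677 + 4 = 19.8708
grad_y = 2*7*1.9443 - 6 = 21.2202
Step 2: Gradient step.
x_raw = 3.9677 - 0.15*19.8708 = 0.9871
y_raw = 1.9443 - 0.15*21.2202 = -1.2387
Step 3: Project onto [-2, 4].
x_proj = clip(0.9871) = 0.9871
y_proj = clip(-1.2387) = -1.2387
Step 4: Evaluate f.
f(0.9871, -1.2387) = 24.0705


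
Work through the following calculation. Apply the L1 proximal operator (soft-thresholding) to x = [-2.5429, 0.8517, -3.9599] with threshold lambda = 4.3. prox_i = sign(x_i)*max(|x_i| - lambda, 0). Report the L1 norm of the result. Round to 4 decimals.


Soft-thresholding with lambda = 4.3:
prox(-2.5429) = sign(-2.5429)*max(|-2.5429| - 4.3, 0) = 0.0
prox(0.8517) = sign(0.8517)*max(|0.8517| - 4.3, 0) = 0.0
prox(-3.9599) = sign(-3.9599)*max(|-3.9599| - 4.3, 0) = 0.0
prox(x) = [0.0, 0.0, 0.0]
||prox(x)||_1 = 0.0 + 0.0 + 0.0 = 0.0


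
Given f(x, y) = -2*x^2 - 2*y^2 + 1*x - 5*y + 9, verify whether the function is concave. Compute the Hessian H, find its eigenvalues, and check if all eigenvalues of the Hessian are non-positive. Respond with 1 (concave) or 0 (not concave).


The Hessian of f(x,y) = -2*x^2 - 2*y^2 + 1*x - 5*y + 9 is:
H = [[-4, 0], [0, -4]]
Trace = -4 - 4 = -8
Determinant = -4*-4 - (0)^2 = 16
Discriminant = (-8)^2 - 4*16 = 0.0
Eigenvalues: lambda_1 = -4.0, lambda_2 = -4.0
The function is concave.

1


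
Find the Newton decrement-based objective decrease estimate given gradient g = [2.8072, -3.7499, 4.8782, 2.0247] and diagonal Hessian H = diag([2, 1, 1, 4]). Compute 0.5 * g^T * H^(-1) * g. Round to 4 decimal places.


Step 1: H is diagonal, so H^(-1) * g = [1.4036, -3.7499, 4.8782, 0.5062].
Step 2: g^T H^(-1) g = sum_i g_i^2 / H_ii
  = (2.8072)^2/2 + (-3.7499)^2/1 + (4.8782)^2/1 + (2.0247)^2/4
  = 3.9402 + 14.0618 + 23.7968 + 1.0249 = 42.8236
Step 3: Objective decrease = 0.5 * g^T H^(-1) g = 21.4118


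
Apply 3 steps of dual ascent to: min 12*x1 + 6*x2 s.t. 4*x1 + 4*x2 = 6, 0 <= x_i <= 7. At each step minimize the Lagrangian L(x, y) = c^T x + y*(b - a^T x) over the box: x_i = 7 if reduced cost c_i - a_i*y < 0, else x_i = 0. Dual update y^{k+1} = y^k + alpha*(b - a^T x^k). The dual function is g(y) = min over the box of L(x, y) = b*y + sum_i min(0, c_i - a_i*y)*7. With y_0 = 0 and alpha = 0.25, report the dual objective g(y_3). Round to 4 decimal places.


Dual ascent for LP: min 12*x1 + 6*x2, 4*x1 + 4*x2 = 6, 0 <= x_i <= 7
Step 1: y^k = 0.0, reduced costs: (12.0, 6.0)
  x^k = (0.0, 0.0), subgradient = b - a^T x = 6.0
  y^{k+1} = 0.0 + 0.25*6.0 = 1.5
Step 2: y^k = 1.5, reduced costs: (6.0, 0.0)
  x^k = (0.0, 0.0), subgradient = b - a^T x = 6.0
  y^{k+1} = 1.5 + 0.25*6.0 = 3.0
Step 3: y^k = 3.0, reduced costs: (0.0, -6.0)
  x^k = (0.0, 7.0), subgradient = b - a^T x = -22.0
  y^{k+1} = 3.0 + 0.25*-22.0 = -2.5
Dual objective at y_3 = -2.5: reduced costs (22.0, 16.0), box minimizer x = (0.0, 0.0)
g(y_3) = b*y + (c1 - a1*y)*x1 + (c2 - a2*y)*x2 = 6*(-2.5) + 22.0*0.0 + 16.0*0.0 = -15.0 + 0.0 + 0.0 = -15.0


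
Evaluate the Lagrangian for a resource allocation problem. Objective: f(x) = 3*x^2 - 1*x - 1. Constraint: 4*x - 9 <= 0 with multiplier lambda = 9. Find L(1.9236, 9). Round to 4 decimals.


Step 1: Evaluate f(x).
f(1.9236) = 3*1.9236^2 - 1*1.9236 - 1 = 8.1771
Step 2: Evaluate g(x).
g(1.9236) = 4*1.9236 - 9 = -1.3056
Step 3: Compute Lagrangian.
L = 8.1771 + 9*-1.3056 = -3.5733


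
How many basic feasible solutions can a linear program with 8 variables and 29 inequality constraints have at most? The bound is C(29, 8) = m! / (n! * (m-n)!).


Each vertex corresponds to some choice of n active constraints out of m, so the number of vertices is at most C(m, n) = m! / (n!(m-n)!).
m = 29, n = 8
Numerator: 29 * 28 * 27 * 26 * 25 * 24 * 23 * 22
Denominator: 8! = 40320
C(29, 8) = 4292145


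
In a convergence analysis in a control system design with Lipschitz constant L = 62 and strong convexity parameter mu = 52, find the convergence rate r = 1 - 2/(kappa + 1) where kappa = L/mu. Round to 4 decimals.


Step 1: Compute the condition number.
kappa = L/mu = 62/52 = 1.1923
Step 2: Compute the convergence rate.
r = 1 - 2/(kappa + 1) = 1 - 2*mu/(L + mu) = (L - mu)/(L + mu) = 10/114 = 0.0877


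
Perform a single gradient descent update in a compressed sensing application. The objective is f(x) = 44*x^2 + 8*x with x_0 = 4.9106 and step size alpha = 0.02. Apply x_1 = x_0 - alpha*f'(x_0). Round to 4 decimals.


We compute the gradient at x_0 and apply the update.
f'(x) = 88*x + 8
f'(4.9106) = 88*4.9106 + 8 = 440.1328
x_1 = 4.9106 - 0.02*440.1328 = -3.8921
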